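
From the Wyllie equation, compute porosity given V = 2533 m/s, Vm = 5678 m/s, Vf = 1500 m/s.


1/V - 1/Vm = 1/2533 - 1/5678 = 0.00021867
1/Vf - 1/Vm = 1/1500 - 1/5678 = 0.00049055
phi = 0.00021867 / 0.00049055 = 0.4458

0.4458


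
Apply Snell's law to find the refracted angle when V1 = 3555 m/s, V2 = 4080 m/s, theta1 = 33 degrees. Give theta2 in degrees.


sin(theta1) = sin(33 deg) = 0.544639
sin(theta2) = V2/V1 * sin(theta1) = 4080/3555 * 0.544639 = 0.625071
theta2 = arcsin(0.625071) = 38.6874 degrees

38.6874


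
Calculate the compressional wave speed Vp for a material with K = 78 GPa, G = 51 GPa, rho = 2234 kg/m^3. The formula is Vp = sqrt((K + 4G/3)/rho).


First compute the effective modulus:
K + 4G/3 = 78e9 + 4*51e9/3 = 146000000000.0 Pa
Then divide by density:
146000000000.0 / 2234 = 65353625.7833 Pa/(kg/m^3)
Take the square root:
Vp = sqrt(65353625.7833) = 8084.16 m/s

8084.16


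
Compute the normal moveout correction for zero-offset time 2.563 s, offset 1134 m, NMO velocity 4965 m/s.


x/Vnmo = 1134/4965 = 0.228399
(x/Vnmo)^2 = 0.052166
t0^2 = 6.568969
sqrt(6.568969 + 0.052166) = 2.573157
dt = 2.573157 - 2.563 = 0.010157

0.010157


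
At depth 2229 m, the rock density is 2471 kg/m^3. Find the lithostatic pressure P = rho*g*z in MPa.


P = rho * g * z / 1e6
= 2471 * 9.81 * 2229 / 1e6
= 54032096.79 / 1e6
= 54.0321 MPa

54.0321


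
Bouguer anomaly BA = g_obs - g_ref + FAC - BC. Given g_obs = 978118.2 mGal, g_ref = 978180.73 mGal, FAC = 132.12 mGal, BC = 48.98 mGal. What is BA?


BA = g_obs - g_ref + FAC - BC
= 978118.2 - 978180.73 + 132.12 - 48.98
= 20.61 mGal

20.61


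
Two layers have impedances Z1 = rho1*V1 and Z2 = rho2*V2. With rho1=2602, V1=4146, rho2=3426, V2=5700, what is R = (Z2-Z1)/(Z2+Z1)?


Z1 = 2602 * 4146 = 10787892
Z2 = 3426 * 5700 = 19528200
R = (19528200 - 10787892) / (19528200 + 10787892) = 8740308 / 30316092 = 0.2883

0.2883


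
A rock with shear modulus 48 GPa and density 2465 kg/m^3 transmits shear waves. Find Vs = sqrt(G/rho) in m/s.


Convert G to Pa: G = 48e9 Pa
Compute G/rho = 48e9 / 2465 = 19472616.6329
Vs = sqrt(19472616.6329) = 4412.78 m/s

4412.78


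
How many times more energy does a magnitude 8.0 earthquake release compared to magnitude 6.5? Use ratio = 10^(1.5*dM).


M2 - M1 = 8.0 - 6.5 = 1.5
1.5 * 1.5 = 2.25
ratio = 10^2.25 = 177.83

177.83


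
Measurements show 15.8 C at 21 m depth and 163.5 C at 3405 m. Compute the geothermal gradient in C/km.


dT = 163.5 - 15.8 = 147.7 C
dz = 3405 - 21 = 3384 m
gradient = dT/dz * 1000 = 147.7/3384 * 1000 = 43.6466 C/km

43.6466


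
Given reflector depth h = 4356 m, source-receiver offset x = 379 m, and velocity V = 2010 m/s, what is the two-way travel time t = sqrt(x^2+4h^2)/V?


x^2 + 4h^2 = 379^2 + 4*4356^2 = 143641 + 75898944 = 76042585
sqrt(76042585) = 8720.24
t = 8720.24 / 2010 = 4.3384 s

4.3384


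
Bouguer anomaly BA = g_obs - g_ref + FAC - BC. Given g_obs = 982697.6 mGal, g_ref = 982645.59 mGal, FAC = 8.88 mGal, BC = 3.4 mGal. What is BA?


BA = g_obs - g_ref + FAC - BC
= 982697.6 - 982645.59 + 8.88 - 3.4
= 57.49 mGal

57.49


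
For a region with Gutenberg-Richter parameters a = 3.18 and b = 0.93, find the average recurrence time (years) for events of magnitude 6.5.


log10(N) = 3.18 - 0.93*6.5 = -2.865
N = 10^-2.865 = 0.001365
T = 1/N = 1/0.001365 = 732.8245 years

732.8245


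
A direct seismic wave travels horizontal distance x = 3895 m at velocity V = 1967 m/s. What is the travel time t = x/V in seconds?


t = x / V
= 3895 / 1967
= 1.9802 s

1.9802


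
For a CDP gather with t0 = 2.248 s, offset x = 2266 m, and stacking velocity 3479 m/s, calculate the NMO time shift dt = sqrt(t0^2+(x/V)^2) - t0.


x/Vnmo = 2266/3479 = 0.651337
(x/Vnmo)^2 = 0.424239
t0^2 = 5.053504
sqrt(5.053504 + 0.424239) = 2.340458
dt = 2.340458 - 2.248 = 0.092458

0.092458


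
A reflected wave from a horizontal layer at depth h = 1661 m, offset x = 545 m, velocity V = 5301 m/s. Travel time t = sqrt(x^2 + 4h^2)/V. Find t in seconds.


x^2 + 4h^2 = 545^2 + 4*1661^2 = 297025 + 11035684 = 11332709
sqrt(11332709) = 3366.4089
t = 3366.4089 / 5301 = 0.6351 s

0.6351


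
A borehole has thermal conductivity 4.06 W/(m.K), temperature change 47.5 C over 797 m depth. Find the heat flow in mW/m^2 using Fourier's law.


q = k * dT / dz * 1000
= 4.06 * 47.5 / 797 * 1000
= 0.24197 * 1000
= 241.9699 mW/m^2

241.9699


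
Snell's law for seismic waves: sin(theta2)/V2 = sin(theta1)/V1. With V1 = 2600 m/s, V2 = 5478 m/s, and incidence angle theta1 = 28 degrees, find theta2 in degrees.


sin(theta1) = sin(28 deg) = 0.469472
sin(theta2) = V2/V1 * sin(theta1) = 5478/2600 * 0.469472 = 0.98914
theta2 = arcsin(0.98914) = 81.5484 degrees

81.5484


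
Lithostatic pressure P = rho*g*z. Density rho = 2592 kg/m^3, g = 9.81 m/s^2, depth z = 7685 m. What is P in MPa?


P = rho * g * z / 1e6
= 2592 * 9.81 * 7685 / 1e6
= 195410491.2 / 1e6
= 195.4105 MPa

195.4105


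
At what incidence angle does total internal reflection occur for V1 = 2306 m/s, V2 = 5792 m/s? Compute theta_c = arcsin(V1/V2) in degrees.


V1/V2 = 2306/5792 = 0.398135
theta_c = arcsin(0.398135) = 23.4617 degrees

23.4617


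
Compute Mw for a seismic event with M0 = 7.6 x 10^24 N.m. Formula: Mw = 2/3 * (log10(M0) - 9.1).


log10(M0) = log10(7.6 x 10^24) = 24.8808
Mw = 2/3 * (24.8808 - 9.1)
= 2/3 * 15.7808
= 10.52

10.52


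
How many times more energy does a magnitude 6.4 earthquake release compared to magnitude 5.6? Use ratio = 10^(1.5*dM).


M2 - M1 = 6.4 - 5.6 = 0.8
1.5 * 0.8 = 1.2
ratio = 10^1.2 = 15.85

15.85


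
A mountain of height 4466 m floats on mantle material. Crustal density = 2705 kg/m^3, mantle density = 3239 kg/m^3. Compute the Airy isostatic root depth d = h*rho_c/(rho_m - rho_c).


rho_m - rho_c = 3239 - 2705 = 534
d = 4466 * 2705 / 534
= 12080530 / 534
= 22622.72 m

22622.72


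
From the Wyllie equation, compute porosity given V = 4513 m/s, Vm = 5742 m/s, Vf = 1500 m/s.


1/V - 1/Vm = 1/4513 - 1/5742 = 4.743e-05
1/Vf - 1/Vm = 1/1500 - 1/5742 = 0.00049251
phi = 4.743e-05 / 0.00049251 = 0.0963

0.0963


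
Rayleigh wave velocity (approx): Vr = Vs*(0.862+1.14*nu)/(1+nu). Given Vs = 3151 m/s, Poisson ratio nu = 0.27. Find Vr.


Numerator factor = 0.862 + 1.14*0.27 = 1.1698
Denominator = 1 + 0.27 = 1.27
Vr = 3151 * 1.1698 / 1.27 = 2902.39 m/s

2902.39


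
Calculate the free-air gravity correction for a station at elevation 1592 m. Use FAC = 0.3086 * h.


FAC = 0.3086 * h
= 0.3086 * 1592
= 491.2912 mGal

491.2912


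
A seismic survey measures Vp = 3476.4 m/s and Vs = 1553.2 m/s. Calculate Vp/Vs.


Vp/Vs = 3476.4 / 1553.2
= 2.2382

2.2382


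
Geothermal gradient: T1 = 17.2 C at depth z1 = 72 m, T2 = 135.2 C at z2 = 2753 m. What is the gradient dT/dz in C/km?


dT = 135.2 - 17.2 = 118.0 C
dz = 2753 - 72 = 2681 m
gradient = dT/dz * 1000 = 118.0/2681 * 1000 = 44.0134 C/km

44.0134


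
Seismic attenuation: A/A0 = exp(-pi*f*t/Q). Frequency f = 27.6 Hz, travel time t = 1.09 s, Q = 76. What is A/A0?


pi*f*t/Q = pi*27.6*1.09/76 = 1.243575
A/A0 = exp(-1.243575) = 0.288352

0.288352


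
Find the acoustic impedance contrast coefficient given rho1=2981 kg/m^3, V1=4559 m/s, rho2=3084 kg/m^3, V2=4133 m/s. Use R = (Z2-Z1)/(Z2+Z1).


Z1 = 2981 * 4559 = 13590379
Z2 = 3084 * 4133 = 12746172
R = (12746172 - 13590379) / (12746172 + 13590379) = -844207 / 26336551 = -0.0321

-0.0321


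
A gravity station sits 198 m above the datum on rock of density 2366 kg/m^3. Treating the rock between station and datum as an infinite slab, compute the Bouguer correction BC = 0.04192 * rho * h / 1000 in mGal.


BC = 0.04192 * rho * h / 1000
= 0.04192 * 2366 * 198 / 1000
= 19.6382 mGal

19.6382


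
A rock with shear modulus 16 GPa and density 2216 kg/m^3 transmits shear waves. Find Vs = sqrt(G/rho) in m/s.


Convert G to Pa: G = 16e9 Pa
Compute G/rho = 16e9 / 2216 = 7220216.6065
Vs = sqrt(7220216.6065) = 2687.05 m/s

2687.05


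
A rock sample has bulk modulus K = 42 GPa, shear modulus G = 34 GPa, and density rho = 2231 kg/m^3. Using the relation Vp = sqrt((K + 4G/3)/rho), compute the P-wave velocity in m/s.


First compute the effective modulus:
K + 4G/3 = 42e9 + 4*34e9/3 = 87333333333.33 Pa
Then divide by density:
87333333333.33 / 2231 = 39145375.7657 Pa/(kg/m^3)
Take the square root:
Vp = sqrt(39145375.7657) = 6256.63 m/s

6256.63


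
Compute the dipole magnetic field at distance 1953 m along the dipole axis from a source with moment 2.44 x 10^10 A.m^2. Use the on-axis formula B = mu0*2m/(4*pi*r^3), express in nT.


m = 2.44 x 10^10 = 24400000000 A.m^2
2m = 48800000000 A.m^2
r^3 = 1953^3 = 7449150177
B = (4pi*10^-7) * 48800000000 / (4*pi * 7449150177) * 1e9
= 61323.888598 / 93608781886.2 * 1e9
= 655.1083 nT

655.1083


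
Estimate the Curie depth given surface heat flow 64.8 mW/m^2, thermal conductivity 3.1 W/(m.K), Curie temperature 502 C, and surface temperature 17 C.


T_Curie - T_surf = 502 - 17 = 485 C
Convert q to W/m^2: 64.8 mW/m^2 = 0.0648 W/m^2
d = 485 * 3.1 / 0.0648 = 23202.16 m

23202.16


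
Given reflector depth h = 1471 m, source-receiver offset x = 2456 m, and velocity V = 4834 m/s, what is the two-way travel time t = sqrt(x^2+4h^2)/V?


x^2 + 4h^2 = 2456^2 + 4*1471^2 = 6031936 + 8655364 = 14687300
sqrt(14687300) = 3832.4013
t = 3832.4013 / 4834 = 0.7928 s

0.7928


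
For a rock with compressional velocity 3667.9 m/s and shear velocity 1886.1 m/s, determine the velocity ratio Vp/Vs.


Vp/Vs = 3667.9 / 1886.1
= 1.9447

1.9447


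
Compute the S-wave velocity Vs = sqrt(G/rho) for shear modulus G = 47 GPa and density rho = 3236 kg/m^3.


Convert G to Pa: G = 47e9 Pa
Compute G/rho = 47e9 / 3236 = 14524103.8319
Vs = sqrt(14524103.8319) = 3811.05 m/s

3811.05


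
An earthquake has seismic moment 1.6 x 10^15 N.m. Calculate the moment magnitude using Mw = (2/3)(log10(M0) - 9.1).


log10(M0) = log10(1.6 x 10^15) = 15.2041
Mw = 2/3 * (15.2041 - 9.1)
= 2/3 * 6.1041
= 4.07

4.07


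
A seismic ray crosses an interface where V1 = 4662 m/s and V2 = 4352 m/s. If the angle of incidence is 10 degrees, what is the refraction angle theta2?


sin(theta1) = sin(10 deg) = 0.173648
sin(theta2) = V2/V1 * sin(theta1) = 4352/4662 * 0.173648 = 0.162101
theta2 = arcsin(0.162101) = 9.3289 degrees

9.3289


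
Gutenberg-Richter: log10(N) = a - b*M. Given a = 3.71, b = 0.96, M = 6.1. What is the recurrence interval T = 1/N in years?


log10(N) = 3.71 - 0.96*6.1 = -2.146
N = 10^-2.146 = 0.007145
T = 1/N = 1/0.007145 = 139.9587 years

139.9587


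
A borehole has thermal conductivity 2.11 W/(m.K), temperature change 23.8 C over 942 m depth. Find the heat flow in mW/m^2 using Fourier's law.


q = k * dT / dz * 1000
= 2.11 * 23.8 / 942 * 1000
= 0.05331 * 1000
= 53.31 mW/m^2

53.31


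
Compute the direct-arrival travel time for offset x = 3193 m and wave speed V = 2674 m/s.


t = x / V
= 3193 / 2674
= 1.1941 s

1.1941


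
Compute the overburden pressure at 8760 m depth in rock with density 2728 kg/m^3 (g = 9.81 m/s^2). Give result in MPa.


P = rho * g * z / 1e6
= 2728 * 9.81 * 8760 / 1e6
= 234432316.8 / 1e6
= 234.4323 MPa

234.4323


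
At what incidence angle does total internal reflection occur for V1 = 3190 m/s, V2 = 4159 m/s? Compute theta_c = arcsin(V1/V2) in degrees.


V1/V2 = 3190/4159 = 0.767011
theta_c = arcsin(0.767011) = 50.0863 degrees

50.0863


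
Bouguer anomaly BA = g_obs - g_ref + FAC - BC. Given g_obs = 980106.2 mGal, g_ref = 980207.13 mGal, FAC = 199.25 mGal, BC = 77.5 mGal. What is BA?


BA = g_obs - g_ref + FAC - BC
= 980106.2 - 980207.13 + 199.25 - 77.5
= 20.82 mGal

20.82


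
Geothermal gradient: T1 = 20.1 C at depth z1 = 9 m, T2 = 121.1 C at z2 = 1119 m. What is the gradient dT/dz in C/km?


dT = 121.1 - 20.1 = 101.0 C
dz = 1119 - 9 = 1110 m
gradient = dT/dz * 1000 = 101.0/1110 * 1000 = 90.991 C/km

90.991


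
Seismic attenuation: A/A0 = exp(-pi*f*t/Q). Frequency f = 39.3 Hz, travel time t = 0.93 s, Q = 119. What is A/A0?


pi*f*t/Q = pi*39.3*0.93/119 = 0.964891
A/A0 = exp(-0.964891) = 0.381025

0.381025


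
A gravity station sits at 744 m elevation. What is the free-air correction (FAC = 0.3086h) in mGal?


FAC = 0.3086 * h
= 0.3086 * 744
= 229.5984 mGal

229.5984


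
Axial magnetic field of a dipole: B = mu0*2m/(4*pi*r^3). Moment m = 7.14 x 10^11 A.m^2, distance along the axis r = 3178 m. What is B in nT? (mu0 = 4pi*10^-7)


m = 7.14 x 10^11 = 714000000000 A.m^2
2m = 1428000000000 A.m^2
r^3 = 3178^3 = 32096795752
B = (4pi*10^-7) * 1428000000000 / (4*pi * 32096795752) * 1e9
= 1794477.72373 / 403340230953.02 * 1e9
= 4449.0422 nT

4449.0422


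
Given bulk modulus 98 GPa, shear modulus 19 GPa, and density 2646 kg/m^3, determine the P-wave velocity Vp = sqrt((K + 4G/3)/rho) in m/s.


First compute the effective modulus:
K + 4G/3 = 98e9 + 4*19e9/3 = 123333333333.33 Pa
Then divide by density:
123333333333.33 / 2646 = 46611237.0874 Pa/(kg/m^3)
Take the square root:
Vp = sqrt(46611237.0874) = 6827.24 m/s

6827.24


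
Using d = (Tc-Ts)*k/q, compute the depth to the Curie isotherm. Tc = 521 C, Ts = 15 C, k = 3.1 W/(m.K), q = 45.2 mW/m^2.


T_Curie - T_surf = 521 - 15 = 506 C
Convert q to W/m^2: 45.2 mW/m^2 = 0.0452 W/m^2
d = 506 * 3.1 / 0.0452 = 34703.54 m

34703.54


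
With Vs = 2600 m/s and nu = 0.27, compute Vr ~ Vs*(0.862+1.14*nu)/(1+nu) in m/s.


Numerator factor = 0.862 + 1.14*0.27 = 1.1698
Denominator = 1 + 0.27 = 1.27
Vr = 2600 * 1.1698 / 1.27 = 2394.87 m/s

2394.87


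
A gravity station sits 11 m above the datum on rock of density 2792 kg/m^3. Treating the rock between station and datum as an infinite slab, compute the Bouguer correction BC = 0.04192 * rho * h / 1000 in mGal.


BC = 0.04192 * rho * h / 1000
= 0.04192 * 2792 * 11 / 1000
= 1.2874 mGal

1.2874


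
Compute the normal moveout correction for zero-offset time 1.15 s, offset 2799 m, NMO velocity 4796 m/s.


x/Vnmo = 2799/4796 = 0.583611
(x/Vnmo)^2 = 0.340602
t0^2 = 1.3225
sqrt(1.3225 + 0.340602) = 1.289613
dt = 1.289613 - 1.15 = 0.139613

0.139613


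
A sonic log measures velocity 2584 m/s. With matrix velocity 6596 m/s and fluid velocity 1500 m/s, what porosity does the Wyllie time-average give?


1/V - 1/Vm = 1/2584 - 1/6596 = 0.00023539
1/Vf - 1/Vm = 1/1500 - 1/6596 = 0.00051506
phi = 0.00023539 / 0.00051506 = 0.457

0.457


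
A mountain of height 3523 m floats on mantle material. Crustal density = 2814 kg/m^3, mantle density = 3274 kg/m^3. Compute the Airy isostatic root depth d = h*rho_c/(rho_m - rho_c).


rho_m - rho_c = 3274 - 2814 = 460
d = 3523 * 2814 / 460
= 9913722 / 460
= 21551.57 m

21551.57


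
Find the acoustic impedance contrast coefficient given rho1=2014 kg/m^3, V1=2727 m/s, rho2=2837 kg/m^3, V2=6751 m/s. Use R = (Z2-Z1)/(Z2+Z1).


Z1 = 2014 * 2727 = 5492178
Z2 = 2837 * 6751 = 19152587
R = (19152587 - 5492178) / (19152587 + 5492178) = 13660409 / 24644765 = 0.5543

0.5543


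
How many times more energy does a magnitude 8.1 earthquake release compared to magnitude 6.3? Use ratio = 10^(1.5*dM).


M2 - M1 = 8.1 - 6.3 = 1.8
1.5 * 1.8 = 2.7
ratio = 10^2.7 = 501.19

501.19


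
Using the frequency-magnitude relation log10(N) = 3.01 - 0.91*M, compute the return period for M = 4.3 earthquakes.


log10(N) = 3.01 - 0.91*4.3 = -0.903
N = 10^-0.903 = 0.125026
T = 1/N = 1/0.125026 = 7.9983 years

7.9983


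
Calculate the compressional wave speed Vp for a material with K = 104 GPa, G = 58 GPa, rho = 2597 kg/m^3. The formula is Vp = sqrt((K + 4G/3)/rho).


First compute the effective modulus:
K + 4G/3 = 104e9 + 4*58e9/3 = 181333333333.33 Pa
Then divide by density:
181333333333.33 / 2597 = 69824156.0775 Pa/(kg/m^3)
Take the square root:
Vp = sqrt(69824156.0775) = 8356.08 m/s

8356.08


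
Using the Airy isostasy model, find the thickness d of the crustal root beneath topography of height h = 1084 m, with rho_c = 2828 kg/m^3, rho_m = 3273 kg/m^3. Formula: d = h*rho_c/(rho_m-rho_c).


rho_m - rho_c = 3273 - 2828 = 445
d = 1084 * 2828 / 445
= 3065552 / 445
= 6888.88 m

6888.88


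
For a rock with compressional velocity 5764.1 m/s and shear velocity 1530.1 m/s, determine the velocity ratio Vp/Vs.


Vp/Vs = 5764.1 / 1530.1
= 3.7671

3.7671


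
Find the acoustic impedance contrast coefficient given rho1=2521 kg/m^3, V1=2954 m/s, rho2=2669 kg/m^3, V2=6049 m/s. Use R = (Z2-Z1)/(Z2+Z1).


Z1 = 2521 * 2954 = 7447034
Z2 = 2669 * 6049 = 16144781
R = (16144781 - 7447034) / (16144781 + 7447034) = 8697747 / 23591815 = 0.3687

0.3687


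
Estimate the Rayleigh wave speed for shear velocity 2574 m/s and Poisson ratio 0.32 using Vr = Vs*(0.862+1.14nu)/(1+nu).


Numerator factor = 0.862 + 1.14*0.32 = 1.2268
Denominator = 1 + 0.32 = 1.32
Vr = 2574 * 1.2268 / 1.32 = 2392.26 m/s

2392.26


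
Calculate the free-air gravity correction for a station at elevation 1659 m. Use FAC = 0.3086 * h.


FAC = 0.3086 * h
= 0.3086 * 1659
= 511.9674 mGal

511.9674


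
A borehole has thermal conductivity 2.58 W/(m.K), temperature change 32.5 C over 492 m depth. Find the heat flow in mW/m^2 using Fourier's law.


q = k * dT / dz * 1000
= 2.58 * 32.5 / 492 * 1000
= 0.170427 * 1000
= 170.4268 mW/m^2

170.4268


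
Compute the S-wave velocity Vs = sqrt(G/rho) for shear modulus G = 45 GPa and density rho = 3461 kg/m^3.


Convert G to Pa: G = 45e9 Pa
Compute G/rho = 45e9 / 3461 = 13002022.5368
Vs = sqrt(13002022.5368) = 3605.83 m/s

3605.83


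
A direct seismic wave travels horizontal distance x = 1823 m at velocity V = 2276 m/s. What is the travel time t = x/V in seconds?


t = x / V
= 1823 / 2276
= 0.801 s

0.801


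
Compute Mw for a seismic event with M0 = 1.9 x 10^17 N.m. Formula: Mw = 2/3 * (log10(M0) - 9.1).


log10(M0) = log10(1.9 x 10^17) = 17.2788
Mw = 2/3 * (17.2788 - 9.1)
= 2/3 * 8.1788
= 5.45

5.45


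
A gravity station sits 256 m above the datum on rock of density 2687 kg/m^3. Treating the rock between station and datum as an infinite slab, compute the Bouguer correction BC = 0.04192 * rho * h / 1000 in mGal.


BC = 0.04192 * rho * h / 1000
= 0.04192 * 2687 * 256 / 1000
= 28.8356 mGal

28.8356


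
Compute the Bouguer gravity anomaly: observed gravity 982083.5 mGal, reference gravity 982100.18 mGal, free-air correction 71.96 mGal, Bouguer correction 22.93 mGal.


BA = g_obs - g_ref + FAC - BC
= 982083.5 - 982100.18 + 71.96 - 22.93
= 32.35 mGal

32.35


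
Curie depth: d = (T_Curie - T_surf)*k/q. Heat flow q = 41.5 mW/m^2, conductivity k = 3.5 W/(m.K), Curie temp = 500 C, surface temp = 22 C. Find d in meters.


T_Curie - T_surf = 500 - 22 = 478 C
Convert q to W/m^2: 41.5 mW/m^2 = 0.0415 W/m^2
d = 478 * 3.5 / 0.0415 = 40313.25 m

40313.25


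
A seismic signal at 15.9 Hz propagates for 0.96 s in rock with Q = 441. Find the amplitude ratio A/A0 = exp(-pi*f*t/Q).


pi*f*t/Q = pi*15.9*0.96/441 = 0.108738
A/A0 = exp(-0.108738) = 0.896966

0.896966


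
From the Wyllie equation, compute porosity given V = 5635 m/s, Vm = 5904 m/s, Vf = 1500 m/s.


1/V - 1/Vm = 1/5635 - 1/5904 = 8.09e-06
1/Vf - 1/Vm = 1/1500 - 1/5904 = 0.00049729
phi = 8.09e-06 / 0.00049729 = 0.0163

0.0163


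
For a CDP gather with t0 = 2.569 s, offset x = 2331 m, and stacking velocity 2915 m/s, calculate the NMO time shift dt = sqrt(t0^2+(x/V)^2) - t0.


x/Vnmo = 2331/2915 = 0.799657
(x/Vnmo)^2 = 0.639451
t0^2 = 6.599761
sqrt(6.599761 + 0.639451) = 2.690578
dt = 2.690578 - 2.569 = 0.121578

0.121578


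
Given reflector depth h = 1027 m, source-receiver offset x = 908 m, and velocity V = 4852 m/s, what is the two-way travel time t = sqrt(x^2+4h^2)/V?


x^2 + 4h^2 = 908^2 + 4*1027^2 = 824464 + 4218916 = 5043380
sqrt(5043380) = 2245.7471
t = 2245.7471 / 4852 = 0.4628 s

0.4628


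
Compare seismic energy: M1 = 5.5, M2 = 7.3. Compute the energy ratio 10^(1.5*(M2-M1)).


M2 - M1 = 7.3 - 5.5 = 1.8
1.5 * 1.8 = 2.7
ratio = 10^2.7 = 501.19

501.19


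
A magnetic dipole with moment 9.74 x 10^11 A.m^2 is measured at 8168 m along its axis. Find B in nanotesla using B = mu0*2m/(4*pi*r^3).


m = 9.74 x 10^11 = 974000000000 A.m^2
2m = 1948000000000 A.m^2
r^3 = 8168^3 = 544938117632
B = (4pi*10^-7) * 1948000000000 / (4*pi * 544938117632) * 1e9
= 2447928.995677 / 6847894348054.97 * 1e9
= 357.4718 nT

357.4718


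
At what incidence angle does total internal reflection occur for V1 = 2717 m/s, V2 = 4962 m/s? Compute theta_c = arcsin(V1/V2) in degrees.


V1/V2 = 2717/4962 = 0.547561
theta_c = arcsin(0.547561) = 33.1999 degrees

33.1999


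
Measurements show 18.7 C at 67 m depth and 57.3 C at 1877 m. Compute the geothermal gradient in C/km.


dT = 57.3 - 18.7 = 38.6 C
dz = 1877 - 67 = 1810 m
gradient = dT/dz * 1000 = 38.6/1810 * 1000 = 21.326 C/km

21.326


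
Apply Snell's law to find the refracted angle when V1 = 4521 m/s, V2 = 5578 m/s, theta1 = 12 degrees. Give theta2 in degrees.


sin(theta1) = sin(12 deg) = 0.207912
sin(theta2) = V2/V1 * sin(theta1) = 5578/4521 * 0.207912 = 0.256521
theta2 = arcsin(0.256521) = 14.8637 degrees

14.8637


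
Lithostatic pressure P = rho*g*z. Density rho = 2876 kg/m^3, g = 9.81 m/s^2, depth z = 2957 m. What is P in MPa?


P = rho * g * z / 1e6
= 2876 * 9.81 * 2957 / 1e6
= 83427496.92 / 1e6
= 83.4275 MPa

83.4275


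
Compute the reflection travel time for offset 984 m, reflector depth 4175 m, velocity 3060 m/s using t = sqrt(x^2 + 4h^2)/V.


x^2 + 4h^2 = 984^2 + 4*4175^2 = 968256 + 69722500 = 70690756
sqrt(70690756) = 8407.7795
t = 8407.7795 / 3060 = 2.7476 s

2.7476


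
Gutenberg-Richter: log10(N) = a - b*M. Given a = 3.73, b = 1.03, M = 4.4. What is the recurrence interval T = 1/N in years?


log10(N) = 3.73 - 1.03*4.4 = -0.802
N = 10^-0.802 = 0.157761
T = 1/N = 1/0.157761 = 6.3387 years

6.3387


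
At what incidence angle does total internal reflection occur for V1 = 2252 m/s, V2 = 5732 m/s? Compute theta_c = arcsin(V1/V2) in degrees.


V1/V2 = 2252/5732 = 0.392882
theta_c = arcsin(0.392882) = 23.1339 degrees

23.1339


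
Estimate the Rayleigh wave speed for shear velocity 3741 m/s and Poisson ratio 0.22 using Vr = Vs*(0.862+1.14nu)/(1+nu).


Numerator factor = 0.862 + 1.14*0.22 = 1.1128
Denominator = 1 + 0.22 = 1.22
Vr = 3741 * 1.1128 / 1.22 = 3412.28 m/s

3412.28


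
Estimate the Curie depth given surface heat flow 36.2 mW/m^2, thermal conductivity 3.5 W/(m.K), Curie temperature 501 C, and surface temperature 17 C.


T_Curie - T_surf = 501 - 17 = 484 C
Convert q to W/m^2: 36.2 mW/m^2 = 0.0362 W/m^2
d = 484 * 3.5 / 0.0362 = 46795.58 m

46795.58


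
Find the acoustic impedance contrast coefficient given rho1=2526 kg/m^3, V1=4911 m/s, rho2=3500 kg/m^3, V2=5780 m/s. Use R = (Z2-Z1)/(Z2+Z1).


Z1 = 2526 * 4911 = 12405186
Z2 = 3500 * 5780 = 20230000
R = (20230000 - 12405186) / (20230000 + 12405186) = 7824814 / 32635186 = 0.2398

0.2398


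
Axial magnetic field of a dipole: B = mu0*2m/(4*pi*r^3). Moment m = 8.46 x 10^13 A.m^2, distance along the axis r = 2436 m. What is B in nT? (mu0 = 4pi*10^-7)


m = 8.46 x 10^13 = 84600000000000 A.m^2
2m = 169200000000000 A.m^2
r^3 = 2436^3 = 14455457856
B = (4pi*10^-7) * 169200000000000 / (4*pi * 14455457856) * 1e9
= 212622990.794957 / 181652640818.75 * 1e9
= 1170492.1538 nT

1170492.1538


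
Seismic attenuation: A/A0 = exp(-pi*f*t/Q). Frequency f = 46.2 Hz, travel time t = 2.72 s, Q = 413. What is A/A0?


pi*f*t/Q = pi*46.2*2.72/413 = 0.955896
A/A0 = exp(-0.955896) = 0.384467

0.384467


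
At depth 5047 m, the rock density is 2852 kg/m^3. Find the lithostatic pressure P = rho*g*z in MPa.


P = rho * g * z / 1e6
= 2852 * 9.81 * 5047 / 1e6
= 141205571.64 / 1e6
= 141.2056 MPa

141.2056


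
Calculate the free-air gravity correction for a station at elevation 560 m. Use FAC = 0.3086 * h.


FAC = 0.3086 * h
= 0.3086 * 560
= 172.816 mGal

172.816


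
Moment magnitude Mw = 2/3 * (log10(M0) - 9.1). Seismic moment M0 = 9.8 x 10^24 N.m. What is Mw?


log10(M0) = log10(9.8 x 10^24) = 24.9912
Mw = 2/3 * (24.9912 - 9.1)
= 2/3 * 15.8912
= 10.59

10.59


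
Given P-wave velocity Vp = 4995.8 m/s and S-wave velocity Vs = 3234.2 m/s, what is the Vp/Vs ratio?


Vp/Vs = 4995.8 / 3234.2
= 1.5447

1.5447


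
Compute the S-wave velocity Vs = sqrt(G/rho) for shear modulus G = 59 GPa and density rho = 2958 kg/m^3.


Convert G to Pa: G = 59e9 Pa
Compute G/rho = 59e9 / 2958 = 19945909.3982
Vs = sqrt(19945909.3982) = 4466.08 m/s

4466.08


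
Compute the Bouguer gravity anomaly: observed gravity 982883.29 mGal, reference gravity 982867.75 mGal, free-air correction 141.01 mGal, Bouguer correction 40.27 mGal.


BA = g_obs - g_ref + FAC - BC
= 982883.29 - 982867.75 + 141.01 - 40.27
= 116.28 mGal

116.28


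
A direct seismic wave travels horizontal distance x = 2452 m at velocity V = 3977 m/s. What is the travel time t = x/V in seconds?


t = x / V
= 2452 / 3977
= 0.6165 s

0.6165


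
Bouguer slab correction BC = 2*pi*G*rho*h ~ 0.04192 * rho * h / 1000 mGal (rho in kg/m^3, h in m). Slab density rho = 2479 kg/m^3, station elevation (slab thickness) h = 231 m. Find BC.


BC = 0.04192 * rho * h / 1000
= 0.04192 * 2479 * 231 / 1000
= 24.0054 mGal

24.0054


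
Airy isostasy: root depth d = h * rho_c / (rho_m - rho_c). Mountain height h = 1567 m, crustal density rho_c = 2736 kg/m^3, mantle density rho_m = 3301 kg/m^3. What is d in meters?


rho_m - rho_c = 3301 - 2736 = 565
d = 1567 * 2736 / 565
= 4287312 / 565
= 7588.16 m

7588.16


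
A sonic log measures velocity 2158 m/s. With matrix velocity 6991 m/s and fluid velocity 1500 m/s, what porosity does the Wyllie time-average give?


1/V - 1/Vm = 1/2158 - 1/6991 = 0.00032035
1/Vf - 1/Vm = 1/1500 - 1/6991 = 0.00052363
phi = 0.00032035 / 0.00052363 = 0.6118

0.6118


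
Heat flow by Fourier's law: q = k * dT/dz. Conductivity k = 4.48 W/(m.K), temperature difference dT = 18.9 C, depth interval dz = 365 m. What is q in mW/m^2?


q = k * dT / dz * 1000
= 4.48 * 18.9 / 365 * 1000
= 0.231978 * 1000
= 231.9781 mW/m^2

231.9781


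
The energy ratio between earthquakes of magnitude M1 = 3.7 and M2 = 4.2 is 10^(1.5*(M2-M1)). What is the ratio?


M2 - M1 = 4.2 - 3.7 = 0.5
1.5 * 0.5 = 0.75
ratio = 10^0.75 = 5.62

5.62


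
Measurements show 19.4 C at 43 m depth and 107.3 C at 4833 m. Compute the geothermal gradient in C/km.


dT = 107.3 - 19.4 = 87.9 C
dz = 4833 - 43 = 4790 m
gradient = dT/dz * 1000 = 87.9/4790 * 1000 = 18.3507 C/km

18.3507


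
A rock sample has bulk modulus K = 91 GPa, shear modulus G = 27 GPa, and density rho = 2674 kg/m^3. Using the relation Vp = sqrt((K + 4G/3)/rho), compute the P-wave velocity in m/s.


First compute the effective modulus:
K + 4G/3 = 91e9 + 4*27e9/3 = 127000000000.0 Pa
Then divide by density:
127000000000.0 / 2674 = 47494390.4263 Pa/(kg/m^3)
Take the square root:
Vp = sqrt(47494390.4263) = 6891.62 m/s

6891.62


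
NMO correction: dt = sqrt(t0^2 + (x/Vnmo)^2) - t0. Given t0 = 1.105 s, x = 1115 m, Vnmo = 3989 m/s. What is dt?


x/Vnmo = 1115/3989 = 0.279519
(x/Vnmo)^2 = 0.078131
t0^2 = 1.221025
sqrt(1.221025 + 0.078131) = 1.139805
dt = 1.139805 - 1.105 = 0.034805

0.034805


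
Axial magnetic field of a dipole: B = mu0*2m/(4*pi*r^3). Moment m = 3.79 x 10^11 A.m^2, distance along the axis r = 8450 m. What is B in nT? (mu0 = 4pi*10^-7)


m = 3.79 x 10^11 = 379000000000 A.m^2
2m = 758000000000 A.m^2
r^3 = 8450^3 = 603351125000
B = (4pi*10^-7) * 758000000000 / (4*pi * 603351125000) * 1e9
= 952530.892568 / 7581933847340.55 * 1e9
= 125.6317 nT

125.6317


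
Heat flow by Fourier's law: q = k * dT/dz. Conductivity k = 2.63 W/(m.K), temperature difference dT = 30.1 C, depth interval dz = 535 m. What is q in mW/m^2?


q = k * dT / dz * 1000
= 2.63 * 30.1 / 535 * 1000
= 0.147968 * 1000
= 147.9682 mW/m^2

147.9682


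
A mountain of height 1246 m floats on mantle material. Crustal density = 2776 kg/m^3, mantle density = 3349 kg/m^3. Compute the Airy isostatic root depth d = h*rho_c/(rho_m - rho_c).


rho_m - rho_c = 3349 - 2776 = 573
d = 1246 * 2776 / 573
= 3458896 / 573
= 6036.47 m

6036.47


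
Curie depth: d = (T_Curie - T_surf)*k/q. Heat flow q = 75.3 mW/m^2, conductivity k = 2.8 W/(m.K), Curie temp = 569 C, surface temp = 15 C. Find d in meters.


T_Curie - T_surf = 569 - 15 = 554 C
Convert q to W/m^2: 75.3 mW/m^2 = 0.0753 W/m^2
d = 554 * 2.8 / 0.0753 = 20600.27 m

20600.27


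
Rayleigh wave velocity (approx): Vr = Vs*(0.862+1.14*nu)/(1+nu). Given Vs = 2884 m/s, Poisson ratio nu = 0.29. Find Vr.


Numerator factor = 0.862 + 1.14*0.29 = 1.1926
Denominator = 1 + 0.29 = 1.29
Vr = 2884 * 1.1926 / 1.29 = 2666.25 m/s

2666.25


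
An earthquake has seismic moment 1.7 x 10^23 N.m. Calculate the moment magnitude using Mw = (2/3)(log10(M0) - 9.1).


log10(M0) = log10(1.7 x 10^23) = 23.2304
Mw = 2/3 * (23.2304 - 9.1)
= 2/3 * 14.1304
= 9.42

9.42


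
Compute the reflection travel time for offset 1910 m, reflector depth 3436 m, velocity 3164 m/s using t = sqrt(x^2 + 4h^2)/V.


x^2 + 4h^2 = 1910^2 + 4*3436^2 = 3648100 + 47224384 = 50872484
sqrt(50872484) = 7132.4949
t = 7132.4949 / 3164 = 2.2543 s

2.2543


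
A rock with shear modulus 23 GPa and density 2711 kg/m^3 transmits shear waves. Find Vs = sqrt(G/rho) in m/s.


Convert G to Pa: G = 23e9 Pa
Compute G/rho = 23e9 / 2711 = 8483954.2604
Vs = sqrt(8483954.2604) = 2912.72 m/s

2912.72


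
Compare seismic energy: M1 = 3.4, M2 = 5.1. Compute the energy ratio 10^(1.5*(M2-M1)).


M2 - M1 = 5.1 - 3.4 = 1.7
1.5 * 1.7 = 2.55
ratio = 10^2.55 = 354.81

354.81


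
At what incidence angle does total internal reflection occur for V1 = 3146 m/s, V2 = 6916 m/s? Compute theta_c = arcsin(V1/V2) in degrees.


V1/V2 = 3146/6916 = 0.454887
theta_c = arcsin(0.454887) = 27.0577 degrees

27.0577


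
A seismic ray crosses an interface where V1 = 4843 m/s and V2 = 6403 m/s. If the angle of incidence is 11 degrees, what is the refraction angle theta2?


sin(theta1) = sin(11 deg) = 0.190809
sin(theta2) = V2/V1 * sin(theta1) = 6403/4843 * 0.190809 = 0.252271
theta2 = arcsin(0.252271) = 14.612 degrees

14.612


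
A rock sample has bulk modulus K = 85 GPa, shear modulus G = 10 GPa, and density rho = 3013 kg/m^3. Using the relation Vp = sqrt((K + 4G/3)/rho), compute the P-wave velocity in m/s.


First compute the effective modulus:
K + 4G/3 = 85e9 + 4*10e9/3 = 98333333333.33 Pa
Then divide by density:
98333333333.33 / 3013 = 32636353.5789 Pa/(kg/m^3)
Take the square root:
Vp = sqrt(32636353.5789) = 5712.82 m/s

5712.82


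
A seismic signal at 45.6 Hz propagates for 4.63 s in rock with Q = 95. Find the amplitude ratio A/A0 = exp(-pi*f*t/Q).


pi*f*t/Q = pi*45.6*4.63/95 = 6.981876
A/A0 = exp(-6.981876) = 0.000929

9.290000e-04


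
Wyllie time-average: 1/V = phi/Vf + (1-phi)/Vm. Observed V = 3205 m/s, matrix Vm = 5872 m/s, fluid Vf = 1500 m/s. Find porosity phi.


1/V - 1/Vm = 1/3205 - 1/5872 = 0.00014171
1/Vf - 1/Vm = 1/1500 - 1/5872 = 0.00049637
phi = 0.00014171 / 0.00049637 = 0.2855

0.2855


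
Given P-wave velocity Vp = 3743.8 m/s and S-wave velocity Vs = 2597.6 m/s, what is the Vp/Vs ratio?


Vp/Vs = 3743.8 / 2597.6
= 1.4413

1.4413


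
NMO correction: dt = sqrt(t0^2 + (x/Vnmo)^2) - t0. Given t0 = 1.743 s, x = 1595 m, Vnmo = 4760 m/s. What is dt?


x/Vnmo = 1595/4760 = 0.335084
(x/Vnmo)^2 = 0.112281
t0^2 = 3.038049
sqrt(3.038049 + 0.112281) = 1.774917
dt = 1.774917 - 1.743 = 0.031917

0.031917


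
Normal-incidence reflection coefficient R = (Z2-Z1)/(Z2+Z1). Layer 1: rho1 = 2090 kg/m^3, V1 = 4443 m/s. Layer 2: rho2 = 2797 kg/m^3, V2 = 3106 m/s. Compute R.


Z1 = 2090 * 4443 = 9285870
Z2 = 2797 * 3106 = 8687482
R = (8687482 - 9285870) / (8687482 + 9285870) = -598388 / 17973352 = -0.0333

-0.0333


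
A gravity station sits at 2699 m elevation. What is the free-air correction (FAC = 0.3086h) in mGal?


FAC = 0.3086 * h
= 0.3086 * 2699
= 832.9114 mGal

832.9114


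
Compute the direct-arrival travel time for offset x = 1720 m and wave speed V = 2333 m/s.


t = x / V
= 1720 / 2333
= 0.7372 s

0.7372


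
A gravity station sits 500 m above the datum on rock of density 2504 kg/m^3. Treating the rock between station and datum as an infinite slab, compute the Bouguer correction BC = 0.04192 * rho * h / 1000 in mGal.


BC = 0.04192 * rho * h / 1000
= 0.04192 * 2504 * 500 / 1000
= 52.4838 mGal

52.4838


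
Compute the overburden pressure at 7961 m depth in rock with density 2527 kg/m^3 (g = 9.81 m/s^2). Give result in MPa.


P = rho * g * z / 1e6
= 2527 * 9.81 * 7961 / 1e6
= 197352155.07 / 1e6
= 197.3522 MPa

197.3522


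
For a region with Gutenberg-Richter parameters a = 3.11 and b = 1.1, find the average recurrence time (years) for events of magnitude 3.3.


log10(N) = 3.11 - 1.1*3.3 = -0.52
N = 10^-0.52 = 0.301995
T = 1/N = 1/0.301995 = 3.3113 years

3.3113


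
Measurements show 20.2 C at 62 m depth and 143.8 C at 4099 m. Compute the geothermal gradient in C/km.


dT = 143.8 - 20.2 = 123.6 C
dz = 4099 - 62 = 4037 m
gradient = dT/dz * 1000 = 123.6/4037 * 1000 = 30.6168 C/km

30.6168


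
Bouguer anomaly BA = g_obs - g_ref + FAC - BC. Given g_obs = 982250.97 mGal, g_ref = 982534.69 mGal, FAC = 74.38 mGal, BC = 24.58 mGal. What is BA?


BA = g_obs - g_ref + FAC - BC
= 982250.97 - 982534.69 + 74.38 - 24.58
= -233.92 mGal

-233.92


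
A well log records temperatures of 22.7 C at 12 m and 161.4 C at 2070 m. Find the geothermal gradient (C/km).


dT = 161.4 - 22.7 = 138.7 C
dz = 2070 - 12 = 2058 m
gradient = dT/dz * 1000 = 138.7/2058 * 1000 = 67.3955 C/km

67.3955


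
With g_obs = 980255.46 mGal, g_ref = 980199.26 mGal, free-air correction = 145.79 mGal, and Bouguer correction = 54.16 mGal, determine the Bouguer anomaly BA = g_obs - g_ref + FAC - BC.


BA = g_obs - g_ref + FAC - BC
= 980255.46 - 980199.26 + 145.79 - 54.16
= 147.83 mGal

147.83


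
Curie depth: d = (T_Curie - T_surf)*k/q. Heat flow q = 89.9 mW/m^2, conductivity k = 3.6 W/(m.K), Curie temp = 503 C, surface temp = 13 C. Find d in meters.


T_Curie - T_surf = 503 - 13 = 490 C
Convert q to W/m^2: 89.9 mW/m^2 = 0.0899 W/m^2
d = 490 * 3.6 / 0.0899 = 19621.8 m

19621.8


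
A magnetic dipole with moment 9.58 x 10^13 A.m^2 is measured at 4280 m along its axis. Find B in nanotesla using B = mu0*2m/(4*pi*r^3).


m = 9.58 x 10^13 = 95800000000000 A.m^2
2m = 191600000000000 A.m^2
r^3 = 4280^3 = 78402752000
B = (4pi*10^-7) * 191600000000000 / (4*pi * 78402752000) * 1e9
= 240771660.971122 / 985238038817.69 * 1e9
= 244379.1769 nT

244379.1769


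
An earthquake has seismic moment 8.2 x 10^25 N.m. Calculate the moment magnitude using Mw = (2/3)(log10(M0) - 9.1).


log10(M0) = log10(8.2 x 10^25) = 25.9138
Mw = 2/3 * (25.9138 - 9.1)
= 2/3 * 16.8138
= 11.21

11.21


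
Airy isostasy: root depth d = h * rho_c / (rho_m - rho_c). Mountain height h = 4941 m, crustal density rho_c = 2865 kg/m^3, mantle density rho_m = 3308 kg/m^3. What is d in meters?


rho_m - rho_c = 3308 - 2865 = 443
d = 4941 * 2865 / 443
= 14155965 / 443
= 31954.77 m

31954.77


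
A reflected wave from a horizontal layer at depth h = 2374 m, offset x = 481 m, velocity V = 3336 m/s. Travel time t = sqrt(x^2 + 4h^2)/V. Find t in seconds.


x^2 + 4h^2 = 481^2 + 4*2374^2 = 231361 + 22543504 = 22774865
sqrt(22774865) = 4772.3019
t = 4772.3019 / 3336 = 1.4305 s

1.4305


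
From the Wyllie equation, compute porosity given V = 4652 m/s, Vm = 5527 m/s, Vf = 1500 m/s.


1/V - 1/Vm = 1/4652 - 1/5527 = 3.403e-05
1/Vf - 1/Vm = 1/1500 - 1/5527 = 0.00048574
phi = 3.403e-05 / 0.00048574 = 0.0701

0.0701


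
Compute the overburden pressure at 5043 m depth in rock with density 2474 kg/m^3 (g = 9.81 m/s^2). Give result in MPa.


P = rho * g * z / 1e6
= 2474 * 9.81 * 5043 / 1e6
= 122393307.42 / 1e6
= 122.3933 MPa

122.3933


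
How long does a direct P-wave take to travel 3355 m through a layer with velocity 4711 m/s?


t = x / V
= 3355 / 4711
= 0.7122 s

0.7122


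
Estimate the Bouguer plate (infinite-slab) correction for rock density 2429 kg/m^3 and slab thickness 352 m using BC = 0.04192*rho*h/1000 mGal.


BC = 0.04192 * rho * h / 1000
= 0.04192 * 2429 * 352 / 1000
= 35.8419 mGal

35.8419


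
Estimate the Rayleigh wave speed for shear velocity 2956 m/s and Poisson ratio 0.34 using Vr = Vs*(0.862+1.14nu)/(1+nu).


Numerator factor = 0.862 + 1.14*0.34 = 1.2496
Denominator = 1 + 0.34 = 1.34
Vr = 2956 * 1.2496 / 1.34 = 2756.58 m/s

2756.58


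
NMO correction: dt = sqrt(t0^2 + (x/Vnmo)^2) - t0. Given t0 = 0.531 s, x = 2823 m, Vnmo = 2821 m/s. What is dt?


x/Vnmo = 2823/2821 = 1.000709
(x/Vnmo)^2 = 1.001418
t0^2 = 0.281961
sqrt(0.281961 + 1.001418) = 1.132863
dt = 1.132863 - 0.531 = 0.601863

0.601863


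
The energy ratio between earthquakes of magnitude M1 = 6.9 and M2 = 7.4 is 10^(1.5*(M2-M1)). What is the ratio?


M2 - M1 = 7.4 - 6.9 = 0.5
1.5 * 0.5 = 0.75
ratio = 10^0.75 = 5.62

5.62


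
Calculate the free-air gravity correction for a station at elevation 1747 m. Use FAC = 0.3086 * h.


FAC = 0.3086 * h
= 0.3086 * 1747
= 539.1242 mGal

539.1242


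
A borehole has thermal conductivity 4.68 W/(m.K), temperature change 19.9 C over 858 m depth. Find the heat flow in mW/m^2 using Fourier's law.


q = k * dT / dz * 1000
= 4.68 * 19.9 / 858 * 1000
= 0.108545 * 1000
= 108.5455 mW/m^2

108.5455


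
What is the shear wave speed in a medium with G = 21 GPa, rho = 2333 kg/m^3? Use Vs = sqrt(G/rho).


Convert G to Pa: G = 21e9 Pa
Compute G/rho = 21e9 / 2333 = 9001285.898
Vs = sqrt(9001285.898) = 3000.21 m/s

3000.21


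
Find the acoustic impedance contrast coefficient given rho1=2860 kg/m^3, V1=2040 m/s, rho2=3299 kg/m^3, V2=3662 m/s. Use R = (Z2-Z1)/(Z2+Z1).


Z1 = 2860 * 2040 = 5834400
Z2 = 3299 * 3662 = 12080938
R = (12080938 - 5834400) / (12080938 + 5834400) = 6246538 / 17915338 = 0.3487

0.3487


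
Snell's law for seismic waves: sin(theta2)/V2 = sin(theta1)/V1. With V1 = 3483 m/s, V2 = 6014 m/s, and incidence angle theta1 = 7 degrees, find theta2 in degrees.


sin(theta1) = sin(7 deg) = 0.121869
sin(theta2) = V2/V1 * sin(theta1) = 6014/3483 * 0.121869 = 0.210428
theta2 = arcsin(0.210428) = 12.1475 degrees

12.1475


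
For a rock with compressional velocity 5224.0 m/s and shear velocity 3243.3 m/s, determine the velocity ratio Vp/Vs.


Vp/Vs = 5224.0 / 3243.3
= 1.6107

1.6107


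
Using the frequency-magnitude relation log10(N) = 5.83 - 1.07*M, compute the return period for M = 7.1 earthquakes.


log10(N) = 5.83 - 1.07*7.1 = -1.767
N = 10^-1.767 = 0.0171
T = 1/N = 1/0.0171 = 58.479 years

58.479


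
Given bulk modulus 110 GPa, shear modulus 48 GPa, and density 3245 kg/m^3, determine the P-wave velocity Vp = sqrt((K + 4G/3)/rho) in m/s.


First compute the effective modulus:
K + 4G/3 = 110e9 + 4*48e9/3 = 174000000000.0 Pa
Then divide by density:
174000000000.0 / 3245 = 53620955.3159 Pa/(kg/m^3)
Take the square root:
Vp = sqrt(53620955.3159) = 7322.63 m/s

7322.63


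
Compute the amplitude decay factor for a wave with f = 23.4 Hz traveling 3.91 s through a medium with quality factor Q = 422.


pi*f*t/Q = pi*23.4*3.91/422 = 0.68113
A/A0 = exp(-0.68113) = 0.506045

0.506045


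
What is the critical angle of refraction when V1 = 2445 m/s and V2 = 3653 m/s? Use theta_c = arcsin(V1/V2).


V1/V2 = 2445/3653 = 0.669313
theta_c = arcsin(0.669313) = 42.0141 degrees

42.0141


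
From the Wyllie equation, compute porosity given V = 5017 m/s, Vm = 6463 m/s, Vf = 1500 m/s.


1/V - 1/Vm = 1/5017 - 1/6463 = 4.46e-05
1/Vf - 1/Vm = 1/1500 - 1/6463 = 0.00051194
phi = 4.46e-05 / 0.00051194 = 0.0871

0.0871
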